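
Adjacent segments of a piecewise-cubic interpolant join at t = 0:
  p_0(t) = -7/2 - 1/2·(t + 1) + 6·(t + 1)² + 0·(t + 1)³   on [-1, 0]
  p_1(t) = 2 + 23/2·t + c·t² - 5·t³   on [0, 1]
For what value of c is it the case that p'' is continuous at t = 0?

p_0''(t) = 12 + 0·(t + 1), so p_0''(0) = 12. On the right, p_1''(0) = 2c, so c = 6.

6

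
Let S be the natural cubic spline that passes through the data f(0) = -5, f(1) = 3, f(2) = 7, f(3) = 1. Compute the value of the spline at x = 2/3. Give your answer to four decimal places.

0.4815

Put σ_i = S'' at the i-th knot. Here h = (1, 1, 1) and Δ = (8, 4, -6), so the interior equations h_(i-1)·σ_(i-1) + 2(h_(i-1)+h_i)·σ_i + h_i·σ_(i+1) = 6(Δ_i − Δ_(i-1)) read
  1·σ_0 + 4·σ_1 + 1·σ_2 = 6(Δ_1 - Δ_0) = -24
  1·σ_1 + 4·σ_2 + 1·σ_3 = 6(Δ_2 - Δ_1) = -60
Natural end conditions: σ_0 = σ_3 = 0.
Solving: σ_0 = 0, σ_1 = -12/5, σ_2 = -72/5, σ_3 = 0.
On [0, 1], S(x) = -5 + 42/5·x + 0·x² - 2/5·x³.
With x = 2/3: S(2/3) = 13/27.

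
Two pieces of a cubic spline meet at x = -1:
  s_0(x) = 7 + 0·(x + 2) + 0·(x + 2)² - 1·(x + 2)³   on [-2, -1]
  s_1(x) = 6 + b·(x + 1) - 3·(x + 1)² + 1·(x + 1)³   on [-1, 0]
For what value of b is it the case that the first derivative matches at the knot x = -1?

s_0'(x) = 0 + 0·(x + 2) - 3·(x + 2)², so s_0'(-1) = -3. On the right, s_1'(-1) = b, so b = -3.

-3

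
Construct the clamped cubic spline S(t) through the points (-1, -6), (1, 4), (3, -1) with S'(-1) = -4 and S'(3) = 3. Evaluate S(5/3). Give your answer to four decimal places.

2.8889

With σ_i denoting the second derivative at x_i, h_i = 2, 2, and Δ_i = (y_(i+1) − y_i)/h_i = 5, -5/2:
  2·σ_0 + 8·σ_1 + 2·σ_2 = 6(Δ_1 - Δ_0) = -45
Clamped end conditions give two more equations: 2h_0·σ_0 + h_0·σ_1 = 6(Δ_0 - S'(-1)) = 54 and h_1·σ_1 + 2h_1·σ_2 = 6(S'(3) - Δ_1) = 33.
Solving: σ_0 = 167/8, σ_1 = -59/4, σ_2 = 125/8.
On [1, 3], S(t) = 4 + 17/8·(t - 1) - 59/8·(t - 1)² + 81/32·(t - 1)³.
With (t - 1) = 2/3: S(5/3) = 26/9.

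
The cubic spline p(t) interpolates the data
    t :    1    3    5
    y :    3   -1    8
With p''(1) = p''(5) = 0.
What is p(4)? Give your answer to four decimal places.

Put m_i = p'' at the i-th knot. Here h = (2, 2) and Δ = (-2, 9/2), so the interior equations h_(i-1)·m_(i-1) + 2(h_(i-1)+h_i)·m_i + h_i·m_(i+1) = 6(Δ_i − Δ_(i-1)) read
  2·m_0 + 8·m_1 + 2·m_2 = 6(Δ_1 - Δ_0) = 39
Natural end conditions: m_0 = m_2 = 0.
Hence m_0 = 0, m_1 = 39/8, m_2 = 0.
On [3, 5], p(t) = -1 + 5/4·(t - 3) + 39/16·(t - 3)² - 13/32·(t - 3)³.
With (t - 3) = 1: p(4) = 73/32.

2.2813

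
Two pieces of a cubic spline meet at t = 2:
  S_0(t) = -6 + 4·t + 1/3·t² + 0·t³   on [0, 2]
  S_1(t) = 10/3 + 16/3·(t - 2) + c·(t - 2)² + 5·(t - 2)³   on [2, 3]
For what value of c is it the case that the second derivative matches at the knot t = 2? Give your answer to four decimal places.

0.3333

S_0''(t) = 2/3 + 0·t, so S_0''(2) = 2/3. On the right, S_1''(2) = 2c, so c = 1/3.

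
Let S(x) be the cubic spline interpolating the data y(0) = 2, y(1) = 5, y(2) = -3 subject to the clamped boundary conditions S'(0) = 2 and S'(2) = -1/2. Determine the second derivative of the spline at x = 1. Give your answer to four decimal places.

Let σ_i = S''(x_i). Step sizes h_i = 1, 1; slopes of the chords Δ_i = (y_(i+1) - y_i)/h_i = 3, -8.
  1·σ_0 + 4·σ_1 + 1·σ_2 = 6(Δ_1 - Δ_0) = -66
Clamped end conditions give two more equations: 2h_0·σ_0 + h_0·σ_1 = 6(Δ_0 - S'(0)) = 6 and h_1·σ_1 + 2h_1·σ_2 = 6(S'(2) - Δ_1) = 45.
Solving the tridiagonal system: σ_0 = 73/4, σ_1 = -61/2, σ_2 = 151/4.

-30.5000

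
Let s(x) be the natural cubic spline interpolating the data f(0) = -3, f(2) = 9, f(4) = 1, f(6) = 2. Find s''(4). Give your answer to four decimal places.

Let m_i = s''(x_i). Step sizes h_i = 2, 2, 2; slopes of the chords Δ_i = (y_(i+1) - y_i)/h_i = 6, -4, 1/2.
  2·m_0 + 8·m_1 + 2·m_2 = 6(Δ_1 - Δ_0) = -60
  2·m_1 + 8·m_2 + 2·m_3 = 6(Δ_2 - Δ_1) = 27
Natural end conditions: m_0 = m_3 = 0.
Solving: m_0 = 0, m_1 = -89/10, m_2 = 28/5, m_3 = 0.

5.6000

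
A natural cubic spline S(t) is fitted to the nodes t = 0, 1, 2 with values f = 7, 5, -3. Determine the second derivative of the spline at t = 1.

-9

Write m_i for S''(x_i). With h_i = 1, 1 and divided differences Δ_i = -2, -8, the continuity of S' gives the tridiagonal system
  1·m_0 + 4·m_1 + 1·m_2 = 6(Δ_1 - Δ_0) = -36
Natural end conditions: m_0 = m_2 = 0.
Solving: m_0 = 0, m_1 = -9, m_2 = 0.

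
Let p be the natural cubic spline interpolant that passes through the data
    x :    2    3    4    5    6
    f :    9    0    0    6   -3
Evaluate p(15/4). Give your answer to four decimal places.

Write M_i for p''(x_i). With h_i = 1, 1, 1, 1 and divided differences Δ_i = -9, 0, 6, -9, the continuity of p' gives the tridiagonal system
  1·M_0 + 4·M_1 + 1·M_2 = 6(Δ_1 - Δ_0) = 54
  1·M_1 + 4·M_2 + 1·M_3 = 6(Δ_2 - Δ_1) = 36
  1·M_2 + 4·M_3 + 1·M_4 = 6(Δ_3 - Δ_2) = -90
Natural end conditions: M_0 = M_4 = 0.
Forward elimination and back-substitution give M_0 = 0, M_1 = 72/7, M_2 = 90/7, M_3 = -180/7, M_4 = 0.
On [3, 4], p(x) = 0 - 39/7·(x - 3) + 36/7·(x - 3)² + 3/7·(x - 3)³.
With (x - 3) = 3/4: p(15/4) = -495/448.

-1.1049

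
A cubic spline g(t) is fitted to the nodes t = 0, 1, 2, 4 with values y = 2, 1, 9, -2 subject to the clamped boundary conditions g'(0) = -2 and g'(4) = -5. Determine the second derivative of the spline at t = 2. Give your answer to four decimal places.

-20.5909

Write σ_i for g''(x_i). With h_i = 1, 1, 2 and divided differences Δ_i = -1, 8, -11/2, the continuity of g' gives the tridiagonal system
  1·σ_0 + 4·σ_1 + 1·σ_2 = 6(Δ_1 - Δ_0) = 54
  1·σ_1 + 6·σ_2 + 2·σ_3 = 6(Δ_2 - Δ_1) = -81
Clamped end conditions give two more equations: 2h_0·σ_0 + h_0·σ_1 = 6(Δ_0 - g'(0)) = 6 and h_2·σ_2 + 2h_2·σ_3 = 6(g'(4) - Δ_2) = 3.
Solving the tridiagonal system: σ_0 = -159/22, σ_1 = 225/11, σ_2 = -453/22, σ_3 = 243/22.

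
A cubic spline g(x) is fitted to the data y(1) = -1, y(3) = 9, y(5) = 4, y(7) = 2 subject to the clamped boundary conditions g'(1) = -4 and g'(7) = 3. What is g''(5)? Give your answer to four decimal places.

2.7333

With m_i denoting the second derivative at x_i, h_i = 2, 2, 2, and Δ_i = (y_(i+1) − y_i)/h_i = 5, -5/2, -1:
  2·m_0 + 8·m_1 + 2·m_2 = 6(Δ_1 - Δ_0) = -45
  2·m_1 + 8·m_2 + 2·m_3 = 6(Δ_2 - Δ_1) = 9
Clamped end conditions give two more equations: 2h_0·m_0 + h_0·m_1 = 6(Δ_0 - g'(1)) = 54 and h_2·m_2 + 2h_2·m_3 = 6(g'(7) - Δ_2) = 24.
Forward elimination and back-substitution give m_0 = 571/30, m_1 = -166/15, m_2 = 41/15, m_3 = 139/30.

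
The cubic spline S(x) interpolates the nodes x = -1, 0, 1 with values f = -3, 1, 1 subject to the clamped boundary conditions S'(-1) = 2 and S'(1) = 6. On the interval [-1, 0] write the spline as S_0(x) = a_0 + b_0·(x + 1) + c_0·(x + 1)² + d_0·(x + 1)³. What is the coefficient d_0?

-5

With σ_i denoting the second derivative at x_i, h_i = 1, 1, and Δ_i = (y_(i+1) − y_i)/h_i = 4, 0:
  1·σ_0 + 4·σ_1 + 1·σ_2 = 6(Δ_1 - Δ_0) = -24
Clamped end conditions give two more equations: 2h_0·σ_0 + h_0·σ_1 = 6(Δ_0 - S'(-1)) = 12 and h_1·σ_1 + 2h_1·σ_2 = 6(S'(1) - Δ_1) = 36.
Forward elimination and back-substitution give σ_0 = 14, σ_1 = -16, σ_2 = 26.
On [-1, 0], with S_0(x) = a_0 + b_0·(x + 1) + c_0·(x + 1)² + d_0·(x + 1)³: c_0 = σ_0/2 = 7, d_0 = (σ_1 - σ_0)/(6h_0) = -5, b_0 = Δ_0 - h_0(2σ_0 + σ_1)/6 = 2.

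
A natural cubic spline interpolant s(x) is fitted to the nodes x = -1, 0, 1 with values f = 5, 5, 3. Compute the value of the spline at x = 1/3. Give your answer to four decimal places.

4.5185

With m_i denoting the second derivative at x_i, h_i = 1, 1, and Δ_i = (y_(i+1) − y_i)/h_i = 0, -2:
  1·m_0 + 4·m_1 + 1·m_2 = 6(Δ_1 - Δ_0) = -12
Natural end conditions: m_0 = m_2 = 0.
Hence m_0 = 0, m_1 = -3, m_2 = 0.
On [0, 1], s(x) = 5 - 1·x - 3/2·x² + 1/2·x³.
With x = 1/3: s(1/3) = 122/27.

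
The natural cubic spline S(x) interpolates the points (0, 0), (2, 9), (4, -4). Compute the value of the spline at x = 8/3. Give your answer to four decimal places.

Put M_i = S'' at the i-th knot. Here h = (2, 2) and Δ = (9/2, -13/2), so the interior equations h_(i-1)·M_(i-1) + 2(h_(i-1)+h_i)·M_i + h_i·M_(i+1) = 6(Δ_i − Δ_(i-1)) read
  2·M_0 + 8·M_1 + 2·M_2 = 6(Δ_1 - Δ_0) = -66
Natural end conditions: M_0 = M_2 = 0.
Solving the tridiagonal system: M_0 = 0, M_1 = -33/4, M_2 = 0.
On [2, 4], S(x) = 9 - 1·(x - 2) - 33/8·(x - 2)² + 11/16·(x - 2)³.
With (x - 2) = 2/3: S(8/3) = 181/27.

6.7037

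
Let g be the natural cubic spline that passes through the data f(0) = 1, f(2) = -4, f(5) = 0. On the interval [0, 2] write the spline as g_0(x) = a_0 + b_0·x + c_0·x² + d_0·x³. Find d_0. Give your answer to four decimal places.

0.1917

Put σ_i = g'' at the i-th knot. Here h = (2, 3) and Δ = (-5/2, 4/3), so the interior equations h_(i-1)·σ_(i-1) + 2(h_(i-1)+h_i)·σ_i + h_i·σ_(i+1) = 6(Δ_i − Δ_(i-1)) read
  2·σ_0 + 10·σ_1 + 3·σ_2 = 6(Δ_1 - Δ_0) = 23
Natural end conditions: σ_0 = σ_2 = 0.
Solving the tridiagonal system: σ_0 = 0, σ_1 = 23/10, σ_2 = 0.
On [0, 2], with g_0(x) = a_0 + b_0·x + c_0·x² + d_0·x³: c_0 = σ_0/2 = 0, d_0 = (σ_1 - σ_0)/(6h_0) = 23/120, b_0 = Δ_0 - h_0(2σ_0 + σ_1)/6 = -49/15.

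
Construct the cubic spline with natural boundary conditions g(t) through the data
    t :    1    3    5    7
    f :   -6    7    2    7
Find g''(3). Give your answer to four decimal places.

-8.2000

Write M_i for g''(x_i). With h_i = 2, 2, 2 and divided differences Δ_i = 13/2, -5/2, 5/2, the continuity of g' gives the tridiagonal system
  2·M_0 + 8·M_1 + 2·M_2 = 6(Δ_1 - Δ_0) = -54
  2·M_1 + 8·M_2 + 2·M_3 = 6(Δ_2 - Δ_1) = 30
Natural end conditions: M_0 = M_3 = 0.
Hence M_0 = 0, M_1 = -41/5, M_2 = 29/5, M_3 = 0.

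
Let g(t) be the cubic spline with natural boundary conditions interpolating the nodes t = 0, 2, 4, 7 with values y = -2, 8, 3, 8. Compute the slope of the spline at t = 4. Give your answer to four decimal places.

-2.1491

With m_i denoting the second derivative at x_i, h_i = 2, 2, 3, and Δ_i = (y_(i+1) − y_i)/h_i = 5, -5/2, 5/3:
  2·m_0 + 8·m_1 + 2·m_2 = 6(Δ_1 - Δ_0) = -45
  2·m_1 + 10·m_2 + 3·m_3 = 6(Δ_2 - Δ_1) = 25
Natural end conditions: m_0 = m_3 = 0.
Solving the tridiagonal system: m_0 = 0, m_1 = -125/19, m_2 = 145/38, m_3 = 0.
On [4, 7], g'(t) = b_2 + 2c_2·(t - 4) + 3d_2·(t - 4)² with b_2 = Δ_2 - h_2(2m_2 + m_3)/6 = -245/114, c_2 = m_2/2 = 145/76, d_2 = (m_3 - m_2)/(6h_2) = -145/684. So g'(4) = -245/114.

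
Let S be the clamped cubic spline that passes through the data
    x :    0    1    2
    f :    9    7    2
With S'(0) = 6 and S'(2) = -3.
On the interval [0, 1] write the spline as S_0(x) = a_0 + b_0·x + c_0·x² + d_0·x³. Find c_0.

-12

Let M_i = S''(x_i). Step sizes h_i = 1, 1; slopes of the chords Δ_i = (y_(i+1) - y_i)/h_i = -2, -5.
  1·M_0 + 4·M_1 + 1·M_2 = 6(Δ_1 - Δ_0) = -18
Clamped end conditions give two more equations: 2h_0·M_0 + h_0·M_1 = 6(Δ_0 - S'(0)) = -48 and h_1·M_1 + 2h_1·M_2 = 6(S'(2) - Δ_1) = 12.
Solving the tridiagonal system: M_0 = -24, M_1 = 0, M_2 = 6.
On [0, 1], with S_0(x) = a_0 + b_0·x + c_0·x² + d_0·x³: c_0 = M_0/2 = -12, d_0 = (M_1 - M_0)/(6h_0) = 4, b_0 = Δ_0 - h_0(2M_0 + M_1)/6 = 6.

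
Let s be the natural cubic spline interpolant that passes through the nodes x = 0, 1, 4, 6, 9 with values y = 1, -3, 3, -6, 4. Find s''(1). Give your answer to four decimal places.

Write σ_i for s''(x_i). With h_i = 1, 3, 2, 3 and divided differences Δ_i = -4, 2, -9/2, 10/3, the continuity of s' gives the tridiagonal system
  1·σ_0 + 8·σ_1 + 3·σ_2 = 6(Δ_1 - Δ_0) = 36
  3·σ_1 + 10·σ_2 + 2·σ_3 = 6(Δ_2 - Δ_1) = -39
  2·σ_2 + 10·σ_3 + 3·σ_4 = 6(Δ_3 - Δ_2) = 47
Natural end conditions: σ_0 = σ_4 = 0.
Hence σ_0 = 0, σ_1 = 818/113, σ_2 = -2476/339, σ_3 = 4177/678, σ_4 = 0.

7.2389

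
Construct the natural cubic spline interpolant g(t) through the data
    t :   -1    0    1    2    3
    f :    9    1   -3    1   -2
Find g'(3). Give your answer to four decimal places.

-5.3750

With M_i denoting the second derivative at x_i, h_i = 1, 1, 1, 1, and Δ_i = (y_(i+1) − y_i)/h_i = -8, -4, 4, -3:
  1·M_0 + 4·M_1 + 1·M_2 = 6(Δ_1 - Δ_0) = 24
  1·M_1 + 4·M_2 + 1·M_3 = 6(Δ_2 - Δ_1) = 48
  1·M_2 + 4·M_3 + 1·M_4 = 6(Δ_3 - Δ_2) = -42
Natural end conditions: M_0 = M_4 = 0.
Solving the tridiagonal system: M_0 = 0, M_1 = 9/4, M_2 = 15, M_3 = -57/4, M_4 = 0.
On [2, 3], g'(t) = b_3 + 2c_3·(t - 2) + 3d_3·(t - 2)² with b_3 = Δ_3 - h_3(2M_3 + M_4)/6 = 7/4, c_3 = M_3/2 = -57/8, d_3 = (M_4 - M_3)/(6h_3) = 19/8. So g'(3) = -43/8.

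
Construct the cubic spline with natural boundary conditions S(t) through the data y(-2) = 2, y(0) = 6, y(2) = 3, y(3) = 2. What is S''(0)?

-3

Write M_i for S''(x_i). With h_i = 2, 2, 1 and divided differences Δ_i = 2, -3/2, -1, the continuity of S' gives the tridiagonal system
  2·M_0 + 8·M_1 + 2·M_2 = 6(Δ_1 - Δ_0) = -21
  2·M_1 + 6·M_2 + 1·M_3 = 6(Δ_2 - Δ_1) = 3
Natural end conditions: M_0 = M_3 = 0.
Forward elimination and back-substitution give M_0 = 0, M_1 = -3, M_2 = 3/2, M_3 = 0.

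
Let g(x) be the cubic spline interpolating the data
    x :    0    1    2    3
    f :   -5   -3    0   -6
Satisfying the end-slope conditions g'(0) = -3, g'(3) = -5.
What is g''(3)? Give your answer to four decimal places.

11.4667

Write M_i for g''(x_i). With h_i = 1, 1, 1 and divided differences Δ_i = 2, 3, -6, the continuity of g' gives the tridiagonal system
  1·M_0 + 4·M_1 + 1·M_2 = 6(Δ_1 - Δ_0) = 6
  1·M_1 + 4·M_2 + 1·M_3 = 6(Δ_2 - Δ_1) = -54
Clamped end conditions give two more equations: 2h_0·M_0 + h_0·M_1 = 6(Δ_0 - g'(0)) = 30 and h_2·M_2 + 2h_2·M_3 = 6(g'(3) - Δ_2) = 6.
Forward elimination and back-substitution give M_0 = 208/15, M_1 = 34/15, M_2 = -254/15, M_3 = 172/15.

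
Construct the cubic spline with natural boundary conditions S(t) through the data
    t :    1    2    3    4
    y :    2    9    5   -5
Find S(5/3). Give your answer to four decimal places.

Let σ_i = S''(x_i). Step sizes h_i = 1, 1, 1; slopes of the chords Δ_i = (y_(i+1) - y_i)/h_i = 7, -4, -10.
  1·σ_0 + 4·σ_1 + 1·σ_2 = 6(Δ_1 - Δ_0) = -66
  1·σ_1 + 4·σ_2 + 1·σ_3 = 6(Δ_2 - Δ_1) = -36
Natural end conditions: σ_0 = σ_3 = 0.
Solving the tridiagonal system: σ_0 = 0, σ_1 = -76/5, σ_2 = -26/5, σ_3 = 0.
On [1, 2], S(t) = 2 + 143/15·(t - 1) + 0·(t - 1)² - 38/15·(t - 1)³.
With (t - 1) = 2/3: S(5/3) = 616/81.

7.6049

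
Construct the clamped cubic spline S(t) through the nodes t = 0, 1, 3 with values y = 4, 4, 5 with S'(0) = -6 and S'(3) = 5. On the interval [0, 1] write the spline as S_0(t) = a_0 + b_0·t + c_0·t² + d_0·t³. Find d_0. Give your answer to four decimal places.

Write M_i for S''(x_i). With h_i = 1, 2 and divided differences Δ_i = 0, 1/2, the continuity of S' gives the tridiagonal system
  1·M_0 + 6·M_1 + 2·M_2 = 6(Δ_1 - Δ_0) = 3
Clamped end conditions give two more equations: 2h_0·M_0 + h_0·M_1 = 6(Δ_0 - S'(0)) = 36 and h_1·M_1 + 2h_1·M_2 = 6(S'(3) - Δ_1) = 27.
Hence M_0 = 127/6, M_1 = -19/3, M_2 = 119/12.
On [0, 1], with S_0(t) = a_0 + b_0·t + c_0·t² + d_0·t³: c_0 = M_0/2 = 127/12, d_0 = (M_1 - M_0)/(6h_0) = -55/12, b_0 = Δ_0 - h_0(2M_0 + M_1)/6 = -6.

-4.5833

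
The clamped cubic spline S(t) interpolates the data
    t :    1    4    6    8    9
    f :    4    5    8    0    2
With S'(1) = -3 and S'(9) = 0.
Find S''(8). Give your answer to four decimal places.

10.1792

With M_i denoting the second derivative at x_i, h_i = 3, 2, 2, 1, and Δ_i = (y_(i+1) − y_i)/h_i = 1/3, 3/2, -4, 2:
  3·M_0 + 10·M_1 + 2·M_2 = 6(Δ_1 - Δ_0) = 7
  2·M_1 + 8·M_2 + 2·M_3 = 6(Δ_2 - Δ_1) = -33
  2·M_2 + 6·M_3 + 1·M_4 = 6(Δ_3 - Δ_2) = 36
Clamped end conditions give two more equations: 2h_0·M_0 + h_0·M_1 = 6(Δ_0 - S'(1)) = 20 and h_3·M_3 + 2h_3·M_4 = 6(S'(9) - Δ_3) = -12.
Solving: M_0 = 1709/636, M_1 = 137/106, M_2 = -2965/424, M_3 = 1079/106, M_4 = -2351/212.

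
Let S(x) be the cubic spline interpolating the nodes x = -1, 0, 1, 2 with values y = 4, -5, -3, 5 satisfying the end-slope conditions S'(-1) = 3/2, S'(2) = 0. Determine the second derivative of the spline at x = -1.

-44

With M_i denoting the second derivative at x_i, h_i = 1, 1, 1, and Δ_i = (y_(i+1) − y_i)/h_i = -9, 2, 8:
  1·M_0 + 4·M_1 + 1·M_2 = 6(Δ_1 - Δ_0) = 66
  1·M_1 + 4·M_2 + 1·M_3 = 6(Δ_2 - Δ_1) = 36
Clamped end conditions give two more equations: 2h_0·M_0 + h_0·M_1 = 6(Δ_0 - S'(-1)) = -63 and h_2·M_2 + 2h_2·M_3 = 6(S'(2) - Δ_2) = -48.
Hence M_0 = -44, M_1 = 25, M_2 = 10, M_3 = -29.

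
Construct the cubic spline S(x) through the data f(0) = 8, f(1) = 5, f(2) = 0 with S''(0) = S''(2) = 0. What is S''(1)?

-3

Put M_i = S'' at the i-th knot. Here h = (1, 1) and Δ = (-3, -5), so the interior equations h_(i-1)·M_(i-1) + 2(h_(i-1)+h_i)·M_i + h_i·M_(i+1) = 6(Δ_i − Δ_(i-1)) read
  1·M_0 + 4·M_1 + 1·M_2 = 6(Δ_1 - Δ_0) = -12
Natural end conditions: M_0 = M_2 = 0.
Solving the tridiagonal system: M_0 = 0, M_1 = -3, M_2 = 0.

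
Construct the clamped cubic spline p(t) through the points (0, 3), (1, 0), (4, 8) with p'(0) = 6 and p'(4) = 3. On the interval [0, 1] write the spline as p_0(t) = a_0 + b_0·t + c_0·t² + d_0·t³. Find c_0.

-16

Let M_i = p''(x_i). Step sizes h_i = 1, 3; slopes of the chords Δ_i = (y_(i+1) - y_i)/h_i = -3, 8/3.
  1·M_0 + 8·M_1 + 3·M_2 = 6(Δ_1 - Δ_0) = 34
Clamped end conditions give two more equations: 2h_0·M_0 + h_0·M_1 = 6(Δ_0 - p'(0)) = -54 and h_1·M_1 + 2h_1·M_2 = 6(p'(4) - Δ_1) = 2.
Solving the tridiagonal system: M_0 = -32, M_1 = 10, M_2 = -14/3.
On [0, 1], with p_0(t) = a_0 + b_0·t + c_0·t² + d_0·t³: c_0 = M_0/2 = -16, d_0 = (M_1 - M_0)/(6h_0) = 7, b_0 = Δ_0 - h_0(2M_0 + M_1)/6 = 6.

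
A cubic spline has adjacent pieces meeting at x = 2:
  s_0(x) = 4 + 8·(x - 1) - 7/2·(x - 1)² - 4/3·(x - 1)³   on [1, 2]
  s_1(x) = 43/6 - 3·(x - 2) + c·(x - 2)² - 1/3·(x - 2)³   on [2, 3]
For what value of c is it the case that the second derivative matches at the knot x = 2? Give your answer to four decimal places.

s_0''(x) = -7 - 8·(x - 1), so s_0''(2) = -15. On the right, s_1''(2) = 2c, so c = -15/2.

-7.5000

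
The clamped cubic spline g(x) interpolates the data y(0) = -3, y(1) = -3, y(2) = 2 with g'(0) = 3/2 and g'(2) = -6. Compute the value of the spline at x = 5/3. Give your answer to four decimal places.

1.9537

Put m_i = g'' at the i-th knot. Here h = (1, 1) and Δ = (0, 5), so the interior equations h_(i-1)·m_(i-1) + 2(h_(i-1)+h_i)·m_i + h_i·m_(i+1) = 6(Δ_i − Δ_(i-1)) read
  1·m_0 + 4·m_1 + 1·m_2 = 6(Δ_1 - Δ_0) = 30
Clamped end conditions give two more equations: 2h_0·m_0 + h_0·m_1 = 6(Δ_0 - g'(0)) = -9 and h_1·m_1 + 2h_1·m_2 = 6(g'(2) - Δ_1) = -66.
Hence m_0 = -63/4, m_1 = 45/2, m_2 = -177/4.
On [1, 2], g(x) = -3 + 39/8·(x - 1) + 45/4·(x - 1)² - 89/8·(x - 1)³.
With (x - 1) = 2/3: g(5/3) = 211/108.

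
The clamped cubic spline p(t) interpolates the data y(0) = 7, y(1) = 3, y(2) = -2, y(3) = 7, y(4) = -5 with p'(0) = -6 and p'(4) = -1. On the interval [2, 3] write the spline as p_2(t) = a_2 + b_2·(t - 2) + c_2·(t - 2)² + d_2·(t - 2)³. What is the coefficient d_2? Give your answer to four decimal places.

With m_i denoting the second derivative at x_i, h_i = 1, 1, 1, 1, and Δ_i = (y_(i+1) − y_i)/h_i = -4, -5, 9, -12:
  1·m_0 + 4·m_1 + 1·m_2 = 6(Δ_1 - Δ_0) = -6
  1·m_1 + 4·m_2 + 1·m_3 = 6(Δ_2 - Δ_1) = 84
  1·m_2 + 4·m_3 + 1·m_4 = 6(Δ_3 - Δ_2) = -126
Clamped end conditions give two more equations: 2h_0·m_0 + h_0·m_1 = 6(Δ_0 - p'(0)) = 12 and h_3·m_3 + 2h_3·m_4 = 6(p'(4) - Δ_3) = 66.
Solving: m_0 = 53/4, m_1 = -29/2, m_2 = 155/4, m_3 = -113/2, m_4 = 245/4.
On [2, 3], with p_2(t) = a_2 + b_2·(t - 2) + c_2·(t - 2)² + d_2·(t - 2)³: c_2 = m_2/2 = 155/8, d_2 = (m_3 - m_2)/(6h_2) = -127/8, b_2 = Δ_2 - h_2(2m_2 + m_3)/6 = 11/2.

-15.8750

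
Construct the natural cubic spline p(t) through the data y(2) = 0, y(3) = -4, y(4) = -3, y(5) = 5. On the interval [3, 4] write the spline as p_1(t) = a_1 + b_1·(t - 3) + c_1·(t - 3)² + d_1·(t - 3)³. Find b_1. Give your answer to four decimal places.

-2.2667

With M_i denoting the second derivative at x_i, h_i = 1, 1, 1, and Δ_i = (y_(i+1) − y_i)/h_i = -4, 1, 8:
  1·M_0 + 4·M_1 + 1·M_2 = 6(Δ_1 - Δ_0) = 30
  1·M_1 + 4·M_2 + 1·M_3 = 6(Δ_2 - Δ_1) = 42
Natural end conditions: M_0 = M_3 = 0.
Solving: M_0 = 0, M_1 = 26/5, M_2 = 46/5, M_3 = 0.
On [3, 4], with p_1(t) = a_1 + b_1·(t - 3) + c_1·(t - 3)² + d_1·(t - 3)³: c_1 = M_1/2 = 13/5, d_1 = (M_2 - M_1)/(6h_1) = 2/3, b_1 = Δ_1 - h_1(2M_1 + M_2)/6 = -34/15.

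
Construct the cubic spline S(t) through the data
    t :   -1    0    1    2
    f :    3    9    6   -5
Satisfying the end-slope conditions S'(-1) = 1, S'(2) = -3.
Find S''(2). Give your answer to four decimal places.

Write M_i for S''(x_i). With h_i = 1, 1, 1 and divided differences Δ_i = 6, -3, -11, the continuity of S' gives the tridiagonal system
  1·M_0 + 4·M_1 + 1·M_2 = 6(Δ_1 - Δ_0) = -54
  1·M_1 + 4·M_2 + 1·M_3 = 6(Δ_2 - Δ_1) = -48
Clamped end conditions give two more equations: 2h_0·M_0 + h_0·M_1 = 6(Δ_0 - S'(-1)) = 30 and h_2·M_2 + 2h_2·M_3 = 6(S'(2) - Δ_2) = 48.
Solving the tridiagonal system: M_0 = 338/15, M_1 = -226/15, M_2 = -244/15, M_3 = 482/15.

32.1333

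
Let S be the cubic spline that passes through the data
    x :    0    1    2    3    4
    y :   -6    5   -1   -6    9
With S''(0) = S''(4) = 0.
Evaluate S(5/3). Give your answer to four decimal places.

2.2381

Write M_i for S''(x_i). With h_i = 1, 1, 1, 1 and divided differences Δ_i = 11, -6, -5, 15, the continuity of S' gives the tridiagonal system
  1·M_0 + 4·M_1 + 1·M_2 = 6(Δ_1 - Δ_0) = -102
  1·M_1 + 4·M_2 + 1·M_3 = 6(Δ_2 - Δ_1) = 6
  1·M_2 + 4·M_3 + 1·M_4 = 6(Δ_3 - Δ_2) = 120
Natural end conditions: M_0 = M_4 = 0.
Solving the tridiagonal system: M_0 = 0, M_1 = -717/28, M_2 = 3/7, M_3 = 837/28, M_4 = 0.
On [1, 2], S(x) = 5 + 69/28·(x - 1) - 717/56·(x - 1)² + 243/56·(x - 1)³.
With (x - 1) = 2/3: S(5/3) = 47/21.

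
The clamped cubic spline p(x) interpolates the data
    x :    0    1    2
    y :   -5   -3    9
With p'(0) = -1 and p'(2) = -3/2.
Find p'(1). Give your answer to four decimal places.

Let m_i = p''(x_i). Step sizes h_i = 1, 1; slopes of the chords Δ_i = (y_(i+1) - y_i)/h_i = 2, 12.
  1·m_0 + 4·m_1 + 1·m_2 = 6(Δ_1 - Δ_0) = 60
Clamped end conditions give two more equations: 2h_0·m_0 + h_0·m_1 = 6(Δ_0 - p'(0)) = 18 and h_1·m_1 + 2h_1·m_2 = 6(p'(2) - Δ_1) = -81.
Hence m_0 = -25/4, m_1 = 61/2, m_2 = -223/4.
On [1, 2], p'(x) = b_1 + 2c_1·(x - 1) + 3d_1·(x - 1)² with b_1 = Δ_1 - h_1(2m_1 + m_2)/6 = 89/8, c_1 = m_1/2 = 61/4, d_1 = (m_2 - m_1)/(6h_1) = -115/8. So p'(1) = 89/8.

11.1250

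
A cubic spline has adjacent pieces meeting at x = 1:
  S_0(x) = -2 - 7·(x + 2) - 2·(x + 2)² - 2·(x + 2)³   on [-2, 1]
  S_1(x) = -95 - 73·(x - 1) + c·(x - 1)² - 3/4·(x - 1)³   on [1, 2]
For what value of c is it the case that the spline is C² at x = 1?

-20

S_0''(x) = -4 - 12·(x + 2), so S_0''(1) = -40. On the right, S_1''(1) = 2c, so c = -20.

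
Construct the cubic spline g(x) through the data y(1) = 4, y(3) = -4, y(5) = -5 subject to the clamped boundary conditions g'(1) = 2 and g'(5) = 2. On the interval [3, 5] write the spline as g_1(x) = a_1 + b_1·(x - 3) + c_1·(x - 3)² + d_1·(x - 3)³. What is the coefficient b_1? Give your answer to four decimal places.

-4.3750

Let σ_i = g''(x_i). Step sizes h_i = 2, 2; slopes of the chords Δ_i = (y_(i+1) - y_i)/h_i = -4, -1/2.
  2·σ_0 + 8·σ_1 + 2·σ_2 = 6(Δ_1 - Δ_0) = 21
Clamped end conditions give two more equations: 2h_0·σ_0 + h_0·σ_1 = 6(Δ_0 - g'(1)) = -36 and h_1·σ_1 + 2h_1·σ_2 = 6(g'(5) - Δ_1) = 15.
Solving the tridiagonal system: σ_0 = -93/8, σ_1 = 21/4, σ_2 = 9/8.
On [3, 5], with g_1(x) = a_1 + b_1·(x - 3) + c_1·(x - 3)² + d_1·(x - 3)³: c_1 = σ_1/2 = 21/8, d_1 = (σ_2 - σ_1)/(6h_1) = -11/32, b_1 = Δ_1 - h_1(2σ_1 + σ_2)/6 = -35/8.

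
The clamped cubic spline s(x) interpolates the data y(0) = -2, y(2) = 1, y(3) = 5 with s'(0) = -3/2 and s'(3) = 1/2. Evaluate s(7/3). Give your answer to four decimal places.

Write M_i for s''(x_i). With h_i = 2, 1 and divided differences Δ_i = 3/2, 4, the continuity of s' gives the tridiagonal system
  2·M_0 + 6·M_1 + 1·M_2 = 6(Δ_1 - Δ_0) = 15
Clamped end conditions give two more equations: 2h_0·M_0 + h_0·M_1 = 6(Δ_0 - s'(0)) = 18 and h_1·M_1 + 2h_1·M_2 = 6(s'(3) - Δ_1) = -21.
Forward elimination and back-substitution give M_0 = 8/3, M_1 = 11/3, M_2 = -37/3.
On [2, 3], s(x) = 1 + 29/6·(x - 2) + 11/6·(x - 2)² - 8/3·(x - 2)³.
With (x - 2) = 1/3: s(7/3) = 220/81.

2.7160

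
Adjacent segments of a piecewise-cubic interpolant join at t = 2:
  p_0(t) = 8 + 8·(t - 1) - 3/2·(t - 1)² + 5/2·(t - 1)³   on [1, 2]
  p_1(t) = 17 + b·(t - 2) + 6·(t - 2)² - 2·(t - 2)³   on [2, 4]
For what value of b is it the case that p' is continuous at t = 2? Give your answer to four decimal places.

12.5000

p_0'(t) = 8 - 3·(t - 1) + 15/2·(t - 1)², so p_0'(2) = 25/2. On the right, p_1'(2) = b, so b = 25/2.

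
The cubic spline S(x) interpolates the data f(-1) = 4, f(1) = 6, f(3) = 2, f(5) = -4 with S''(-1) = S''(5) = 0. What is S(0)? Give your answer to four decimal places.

With m_i denoting the second derivative at x_i, h_i = 2, 2, 2, and Δ_i = (y_(i+1) − y_i)/h_i = 1, -2, -3:
  2·m_0 + 8·m_1 + 2·m_2 = 6(Δ_1 - Δ_0) = -18
  2·m_1 + 8·m_2 + 2·m_3 = 6(Δ_2 - Δ_1) = -6
Natural end conditions: m_0 = m_3 = 0.
Forward elimination and back-substitution give m_0 = 0, m_1 = -11/5, m_2 = -1/5, m_3 = 0.
On [-1, 1], S(x) = 4 + 26/15·(x + 1) + 0·(x + 1)² - 11/60·(x + 1)³.
With (x + 1) = 1: S(0) = 111/20.

5.5500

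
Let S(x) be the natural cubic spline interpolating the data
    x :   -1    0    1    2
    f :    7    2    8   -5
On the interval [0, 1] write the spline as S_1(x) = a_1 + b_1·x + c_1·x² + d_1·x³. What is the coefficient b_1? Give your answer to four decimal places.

3.4000

With M_i denoting the second derivative at x_i, h_i = 1, 1, 1, and Δ_i = (y_(i+1) − y_i)/h_i = -5, 6, -13:
  1·M_0 + 4·M_1 + 1·M_2 = 6(Δ_1 - Δ_0) = 66
  1·M_1 + 4·M_2 + 1·M_3 = 6(Δ_2 - Δ_1) = -114
Natural end conditions: M_0 = M_3 = 0.
Solving the tridiagonal system: M_0 = 0, M_1 = 126/5, M_2 = -174/5, M_3 = 0.
On [0, 1], with S_1(x) = a_1 + b_1·x + c_1·x² + d_1·x³: c_1 = M_1/2 = 63/5, d_1 = (M_2 - M_1)/(6h_1) = -10, b_1 = Δ_1 - h_1(2M_1 + M_2)/6 = 17/5.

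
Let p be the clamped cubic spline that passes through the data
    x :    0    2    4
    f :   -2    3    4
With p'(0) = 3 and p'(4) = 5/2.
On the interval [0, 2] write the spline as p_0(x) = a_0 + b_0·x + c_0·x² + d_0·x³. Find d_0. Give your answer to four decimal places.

-0.2813

With σ_i denoting the second derivative at x_i, h_i = 2, 2, and Δ_i = (y_(i+1) − y_i)/h_i = 5/2, 1/2:
  2·σ_0 + 8·σ_1 + 2·σ_2 = 6(Δ_1 - Δ_0) = -12
Clamped end conditions give two more equations: 2h_0·σ_0 + h_0·σ_1 = 6(Δ_0 - p'(0)) = -3 and h_1·σ_1 + 2h_1·σ_2 = 6(p'(4) - Δ_1) = 12.
Hence σ_0 = 5/8, σ_1 = -11/4, σ_2 = 35/8.
On [0, 2], with p_0(x) = a_0 + b_0·x + c_0·x² + d_0·x³: c_0 = σ_0/2 = 5/16, d_0 = (σ_1 - σ_0)/(6h_0) = -9/32, b_0 = Δ_0 - h_0(2σ_0 + σ_1)/6 = 3.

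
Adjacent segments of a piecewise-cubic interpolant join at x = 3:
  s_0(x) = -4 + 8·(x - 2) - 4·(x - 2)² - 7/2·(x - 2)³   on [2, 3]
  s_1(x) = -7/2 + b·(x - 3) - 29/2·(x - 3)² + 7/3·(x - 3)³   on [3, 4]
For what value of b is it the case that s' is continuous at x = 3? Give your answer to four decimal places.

-10.5000

s_0'(x) = 8 - 8·(x - 2) - 21/2·(x - 2)², so s_0'(3) = -21/2. On the right, s_1'(3) = b, so b = -21/2.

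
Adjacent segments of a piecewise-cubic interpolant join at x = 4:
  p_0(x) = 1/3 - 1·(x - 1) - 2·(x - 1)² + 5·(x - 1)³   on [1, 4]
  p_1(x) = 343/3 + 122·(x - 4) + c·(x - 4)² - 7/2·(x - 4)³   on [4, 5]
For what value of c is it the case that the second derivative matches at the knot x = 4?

p_0''(x) = -4 + 30·(x - 1), so p_0''(4) = 86. On the right, p_1''(4) = 2c, so c = 43.

43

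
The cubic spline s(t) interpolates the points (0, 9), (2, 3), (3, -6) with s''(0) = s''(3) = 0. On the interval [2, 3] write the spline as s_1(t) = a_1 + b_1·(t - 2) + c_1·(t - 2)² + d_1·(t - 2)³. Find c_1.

-3

Let M_i = s''(x_i). Step sizes h_i = 2, 1; slopes of the chords Δ_i = (y_(i+1) - y_i)/h_i = -3, -9.
  2·M_0 + 6·M_1 + 1·M_2 = 6(Δ_1 - Δ_0) = -36
Natural end conditions: M_0 = M_2 = 0.
Solving: M_0 = 0, M_1 = -6, M_2 = 0.
On [2, 3], with s_1(t) = a_1 + b_1·(t - 2) + c_1·(t - 2)² + d_1·(t - 2)³: c_1 = M_1/2 = -3, d_1 = (M_2 - M_1)/(6h_1) = 1, b_1 = Δ_1 - h_1(2M_1 + M_2)/6 = -7.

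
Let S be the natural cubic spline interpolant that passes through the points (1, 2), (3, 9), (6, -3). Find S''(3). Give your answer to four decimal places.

-4.5000

With M_i denoting the second derivative at x_i, h_i = 2, 3, and Δ_i = (y_(i+1) − y_i)/h_i = 7/2, -4:
  2·M_0 + 10·M_1 + 3·M_2 = 6(Δ_1 - Δ_0) = -45
Natural end conditions: M_0 = M_2 = 0.
Solving: M_0 = 0, M_1 = -9/2, M_2 = 0.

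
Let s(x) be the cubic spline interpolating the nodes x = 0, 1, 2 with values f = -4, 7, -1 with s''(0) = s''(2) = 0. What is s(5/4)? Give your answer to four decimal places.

6.5586

Put σ_i = s'' at the i-th knot. Here h = (1, 1) and Δ = (11, -8), so the interior equations h_(i-1)·σ_(i-1) + 2(h_(i-1)+h_i)·σ_i + h_i·σ_(i+1) = 6(Δ_i − Δ_(i-1)) read
  1·σ_0 + 4·σ_1 + 1·σ_2 = 6(Δ_1 - Δ_0) = -114
Natural end conditions: σ_0 = σ_2 = 0.
Hence σ_0 = 0, σ_1 = -57/2, σ_2 = 0.
On [1, 2], s(x) = 7 + 3/2·(x - 1) - 57/4·(x - 1)² + 19/4·(x - 1)³.
With (x - 1) = 1/4: s(5/4) = 1679/256.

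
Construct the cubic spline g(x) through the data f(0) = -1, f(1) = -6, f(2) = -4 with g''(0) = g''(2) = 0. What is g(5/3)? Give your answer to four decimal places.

-5.1852

Put m_i = g'' at the i-th knot. Here h = (1, 1) and Δ = (-5, 2), so the interior equations h_(i-1)·m_(i-1) + 2(h_(i-1)+h_i)·m_i + h_i·m_(i+1) = 6(Δ_i − Δ_(i-1)) read
  1·m_0 + 4·m_1 + 1·m_2 = 6(Δ_1 - Δ_0) = 42
Natural end conditions: m_0 = m_2 = 0.
Solving the tridiagonal system: m_0 = 0, m_1 = 21/2, m_2 = 0.
On [1, 2], g(x) = -6 - 3/2·(x - 1) + 21/4·(x - 1)² - 7/4·(x - 1)³.
With (x - 1) = 2/3: g(5/3) = -140/27.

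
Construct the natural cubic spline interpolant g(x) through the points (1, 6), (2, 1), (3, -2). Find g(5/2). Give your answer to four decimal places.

Write M_i for g''(x_i). With h_i = 1, 1 and divided differences Δ_i = -5, -3, the continuity of g' gives the tridiagonal system
  1·M_0 + 4·M_1 + 1·M_2 = 6(Δ_1 - Δ_0) = 12
Natural end conditions: M_0 = M_2 = 0.
Forward elimination and back-substitution give M_0 = 0, M_1 = 3, M_2 = 0.
On [2, 3], g(x) = 1 - 4·(x - 2) + 3/2·(x - 2)² - 1/2·(x - 2)³.
With (x - 2) = 1/2: g(5/2) = -11/16.

-0.6875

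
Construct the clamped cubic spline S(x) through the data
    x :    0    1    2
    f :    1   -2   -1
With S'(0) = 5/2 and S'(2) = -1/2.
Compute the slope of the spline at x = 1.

-2

With M_i denoting the second derivative at x_i, h_i = 1, 1, and Δ_i = (y_(i+1) − y_i)/h_i = -3, 1:
  1·M_0 + 4·M_1 + 1·M_2 = 6(Δ_1 - Δ_0) = 24
Clamped end conditions give two more equations: 2h_0·M_0 + h_0·M_1 = 6(Δ_0 - S'(0)) = -33 and h_1·M_1 + 2h_1·M_2 = 6(S'(2) - Δ_1) = -9.
Hence M_0 = -24, M_1 = 15, M_2 = -12.
On [1, 2], S'(x) = b_1 + 2c_1·(x - 1) + 3d_1·(x - 1)² with b_1 = Δ_1 - h_1(2M_1 + M_2)/6 = -2, c_1 = M_1/2 = 15/2, d_1 = (M_2 - M_1)/(6h_1) = -9/2. So S'(1) = -2.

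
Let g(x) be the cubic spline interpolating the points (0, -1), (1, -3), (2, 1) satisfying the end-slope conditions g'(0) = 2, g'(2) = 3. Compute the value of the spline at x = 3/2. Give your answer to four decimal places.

Put M_i = g'' at the i-th knot. Here h = (1, 1) and Δ = (-2, 4), so the interior equations h_(i-1)·M_(i-1) + 2(h_(i-1)+h_i)·M_i + h_i·M_(i+1) = 6(Δ_i − Δ_(i-1)) read
  1·M_0 + 4·M_1 + 1·M_2 = 6(Δ_1 - Δ_0) = 36
Clamped end conditions give two more equations: 2h_0·M_0 + h_0·M_1 = 6(Δ_0 - g'(0)) = -24 and h_1·M_1 + 2h_1·M_2 = 6(g'(2) - Δ_1) = -6.
Hence M_0 = -41/2, M_1 = 17, M_2 = -23/2.
On [1, 2], g(x) = -3 + 1/4·(x - 1) + 17/2·(x - 1)² - 19/4·(x - 1)³.
With (x - 1) = 1/2: g(3/2) = -43/32.

-1.3438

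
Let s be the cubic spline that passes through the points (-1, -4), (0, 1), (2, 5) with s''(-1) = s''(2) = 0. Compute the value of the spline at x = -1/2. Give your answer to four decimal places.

Put σ_i = s'' at the i-th knot. Here h = (1, 2) and Δ = (5, 2), so the interior equations h_(i-1)·σ_(i-1) + 2(h_(i-1)+h_i)·σ_i + h_i·σ_(i+1) = 6(Δ_i − Δ_(i-1)) read
  1·σ_0 + 6·σ_1 + 2·σ_2 = 6(Δ_1 - Δ_0) = -18
Natural end conditions: σ_0 = σ_2 = 0.
Solving: σ_0 = 0, σ_1 = -3, σ_2 = 0.
On [-1, 0], s(x) = -4 + 11/2·(x + 1) + 0·(x + 1)² - 1/2·(x + 1)³.
With (x + 1) = 1/2: s(-1/2) = -21/16.

-1.3125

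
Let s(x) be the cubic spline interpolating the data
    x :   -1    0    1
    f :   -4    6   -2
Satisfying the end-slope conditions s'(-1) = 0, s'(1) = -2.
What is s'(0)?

Put σ_i = s'' at the i-th knot. Here h = (1, 1) and Δ = (10, -8), so the interior equations h_(i-1)·σ_(i-1) + 2(h_(i-1)+h_i)·σ_i + h_i·σ_(i+1) = 6(Δ_i − Δ_(i-1)) read
  1·σ_0 + 4·σ_1 + 1·σ_2 = 6(Δ_1 - Δ_0) = -108
Clamped end conditions give two more equations: 2h_0·σ_0 + h_0·σ_1 = 6(Δ_0 - s'(-1)) = 60 and h_1·σ_1 + 2h_1·σ_2 = 6(s'(1) - Δ_1) = 36.
Solving: σ_0 = 56, σ_1 = -52, σ_2 = 44.
On [0, 1], s'(x) = b_1 + 2c_1·x + 3d_1·x² with b_1 = Δ_1 - h_1(2σ_1 + σ_2)/6 = 2, c_1 = σ_1/2 = -26, d_1 = (σ_2 - σ_1)/(6h_1) = 16. So s'(0) = 2.

2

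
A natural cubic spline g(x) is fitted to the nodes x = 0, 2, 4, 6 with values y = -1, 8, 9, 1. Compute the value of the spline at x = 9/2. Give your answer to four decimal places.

Put M_i = g'' at the i-th knot. Here h = (2, 2, 2) and Δ = (9/2, 1/2, -4), so the interior equations h_(i-1)·M_(i-1) + 2(h_(i-1)+h_i)·M_i + h_i·M_(i+1) = 6(Δ_i − Δ_(i-1)) read
  2·M_0 + 8·M_1 + 2·M_2 = 6(Δ_1 - Δ_0) = -24
  2·M_1 + 8·M_2 + 2·M_3 = 6(Δ_2 - Δ_1) = -27
Natural end conditions: M_0 = M_3 = 0.
Solving: M_0 = 0, M_1 = -23/10, M_2 = -14/5, M_3 = 0.
On [4, 6], g(x) = 9 - 32/15·(x - 4) - 7/5·(x - 4)² + 7/30·(x - 4)³.
With (x - 4) = 1/2: g(9/2) = 609/80.

7.6125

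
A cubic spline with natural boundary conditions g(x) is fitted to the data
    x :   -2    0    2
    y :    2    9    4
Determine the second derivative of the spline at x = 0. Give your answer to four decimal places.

-4.5000

Write M_i for g''(x_i). With h_i = 2, 2 and divided differences Δ_i = 7/2, -5/2, the continuity of g' gives the tridiagonal system
  2·M_0 + 8·M_1 + 2·M_2 = 6(Δ_1 - Δ_0) = -36
Natural end conditions: M_0 = M_2 = 0.
Solving the tridiagonal system: M_0 = 0, M_1 = -9/2, M_2 = 0.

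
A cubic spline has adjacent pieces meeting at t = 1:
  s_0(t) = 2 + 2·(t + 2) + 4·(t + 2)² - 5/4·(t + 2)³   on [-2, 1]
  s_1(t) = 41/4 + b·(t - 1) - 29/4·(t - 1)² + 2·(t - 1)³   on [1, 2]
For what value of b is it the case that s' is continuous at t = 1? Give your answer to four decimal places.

s_0'(t) = 2 + 8·(t + 2) - 15/4·(t + 2)², so s_0'(1) = -31/4. On the right, s_1'(1) = b, so b = -31/4.

-7.7500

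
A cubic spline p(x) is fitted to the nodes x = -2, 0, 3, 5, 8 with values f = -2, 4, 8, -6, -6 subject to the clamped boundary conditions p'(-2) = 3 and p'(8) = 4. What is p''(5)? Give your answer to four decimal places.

5.0115

Put m_i = p'' at the i-th knot. Here h = (2, 3, 2, 3) and Δ = (3, 4/3, -7, 0), so the interior equations h_(i-1)·m_(i-1) + 2(h_(i-1)+h_i)·m_i + h_i·m_(i+1) = 6(Δ_i − Δ_(i-1)) read
  2·m_0 + 10·m_1 + 3·m_2 = 6(Δ_1 - Δ_0) = -10
  3·m_1 + 10·m_2 + 2·m_3 = 6(Δ_2 - Δ_1) = -50
  2·m_2 + 10·m_3 + 3·m_4 = 6(Δ_3 - Δ_2) = 42
Clamped end conditions give two more equations: 2h_0·m_0 + h_0·m_1 = 6(Δ_0 - p'(-2)) = 0 and h_3·m_3 + 2h_3·m_4 = 6(p'(8) - Δ_3) = 24.
Forward elimination and back-substitution give m_0 = -43/87, m_1 = 86/87, m_2 = -548/87, m_3 = 436/87, m_4 = 130/87.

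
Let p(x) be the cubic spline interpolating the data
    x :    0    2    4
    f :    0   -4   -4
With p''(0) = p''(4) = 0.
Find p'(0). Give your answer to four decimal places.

With M_i denoting the second derivative at x_i, h_i = 2, 2, and Δ_i = (y_(i+1) − y_i)/h_i = -2, 0:
  2·M_0 + 8·M_1 + 2·M_2 = 6(Δ_1 - Δ_0) = 12
Natural end conditions: M_0 = M_2 = 0.
Hence M_0 = 0, M_1 = 3/2, M_2 = 0.
On [0, 2], p'(x) = b_0 + 2c_0·x + 3d_0·x² with b_0 = Δ_0 - h_0(2M_0 + M_1)/6 = -5/2, c_0 = M_0/2 = 0, d_0 = (M_1 - M_0)/(6h_0) = 1/8. So p'(0) = -5/2.

-2.5000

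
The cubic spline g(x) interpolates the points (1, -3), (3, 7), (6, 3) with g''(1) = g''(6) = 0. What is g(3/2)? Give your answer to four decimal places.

0.0938

With M_i denoting the second derivative at x_i, h_i = 2, 3, and Δ_i = (y_(i+1) − y_i)/h_i = 5, -4/3:
  2·M_0 + 10·M_1 + 3·M_2 = 6(Δ_1 - Δ_0) = -38
Natural end conditions: M_0 = M_2 = 0.
Solving: M_0 = 0, M_1 = -19/5, M_2 = 0.
On [1, 3], g(x) = -3 + 94/15·(x - 1) + 0·(x - 1)² - 19/60·(x - 1)³.
With (x - 1) = 1/2: g(3/2) = 3/32.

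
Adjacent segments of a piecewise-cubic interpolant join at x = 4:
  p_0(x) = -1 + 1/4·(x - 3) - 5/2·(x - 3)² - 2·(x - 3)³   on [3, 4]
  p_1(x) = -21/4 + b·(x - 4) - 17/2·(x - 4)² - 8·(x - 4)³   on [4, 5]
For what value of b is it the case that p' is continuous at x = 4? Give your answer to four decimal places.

p_0'(x) = 1/4 - 5·(x - 3) - 6·(x - 3)², so p_0'(4) = -43/4. On the right, p_1'(4) = b, so b = -43/4.

-10.7500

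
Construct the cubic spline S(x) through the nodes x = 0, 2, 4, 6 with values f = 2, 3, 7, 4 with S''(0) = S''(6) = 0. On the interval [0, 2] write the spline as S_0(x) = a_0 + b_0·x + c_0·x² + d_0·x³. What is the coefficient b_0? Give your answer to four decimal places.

Put m_i = S'' at the i-th knot. Here h = (2, 2, 2) and Δ = (1/2, 2, -3/2), so the interior equations h_(i-1)·m_(i-1) + 2(h_(i-1)+h_i)·m_i + h_i·m_(i+1) = 6(Δ_i − Δ_(i-1)) read
  2·m_0 + 8·m_1 + 2·m_2 = 6(Δ_1 - Δ_0) = 9
  2·m_1 + 8·m_2 + 2·m_3 = 6(Δ_2 - Δ_1) = -21
Natural end conditions: m_0 = m_3 = 0.
Solving the tridiagonal system: m_0 = 0, m_1 = 19/10, m_2 = -31/10, m_3 = 0.
On [0, 2], with S_0(x) = a_0 + b_0·x + c_0·x² + d_0·x³: c_0 = m_0/2 = 0, d_0 = (m_1 - m_0)/(6h_0) = 19/120, b_0 = Δ_0 - h_0(2m_0 + m_1)/6 = -2/15.

-0.1333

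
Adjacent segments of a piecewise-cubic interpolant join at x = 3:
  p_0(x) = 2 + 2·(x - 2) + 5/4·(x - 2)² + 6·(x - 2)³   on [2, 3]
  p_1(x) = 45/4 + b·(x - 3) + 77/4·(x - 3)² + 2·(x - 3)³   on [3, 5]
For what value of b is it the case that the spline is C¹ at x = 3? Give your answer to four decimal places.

22.5000

p_0'(x) = 2 + 5/2·(x - 2) + 18·(x - 2)², so p_0'(3) = 45/2. On the right, p_1'(3) = b, so b = 45/2.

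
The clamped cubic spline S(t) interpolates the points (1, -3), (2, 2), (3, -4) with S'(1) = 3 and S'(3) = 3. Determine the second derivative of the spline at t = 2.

Write M_i for S''(x_i). With h_i = 1, 1 and divided differences Δ_i = 5, -6, the continuity of S' gives the tridiagonal system
  1·M_0 + 4·M_1 + 1·M_2 = 6(Δ_1 - Δ_0) = -66
Clamped end conditions give two more equations: 2h_0·M_0 + h_0·M_1 = 6(Δ_0 - S'(1)) = 12 and h_1·M_1 + 2h_1·M_2 = 6(S'(3) - Δ_1) = 54.
Solving: M_0 = 45/2, M_1 = -33, M_2 = 87/2.

-33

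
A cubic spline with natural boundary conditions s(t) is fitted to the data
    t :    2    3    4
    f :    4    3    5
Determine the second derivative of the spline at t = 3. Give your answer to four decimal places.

4.5000

Put σ_i = s'' at the i-th knot. Here h = (1, 1) and Δ = (-1, 2), so the interior equations h_(i-1)·σ_(i-1) + 2(h_(i-1)+h_i)·σ_i + h_i·σ_(i+1) = 6(Δ_i − Δ_(i-1)) read
  1·σ_0 + 4·σ_1 + 1·σ_2 = 6(Δ_1 - Δ_0) = 18
Natural end conditions: σ_0 = σ_2 = 0.
Solving the tridiagonal system: σ_0 = 0, σ_1 = 9/2, σ_2 = 0.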